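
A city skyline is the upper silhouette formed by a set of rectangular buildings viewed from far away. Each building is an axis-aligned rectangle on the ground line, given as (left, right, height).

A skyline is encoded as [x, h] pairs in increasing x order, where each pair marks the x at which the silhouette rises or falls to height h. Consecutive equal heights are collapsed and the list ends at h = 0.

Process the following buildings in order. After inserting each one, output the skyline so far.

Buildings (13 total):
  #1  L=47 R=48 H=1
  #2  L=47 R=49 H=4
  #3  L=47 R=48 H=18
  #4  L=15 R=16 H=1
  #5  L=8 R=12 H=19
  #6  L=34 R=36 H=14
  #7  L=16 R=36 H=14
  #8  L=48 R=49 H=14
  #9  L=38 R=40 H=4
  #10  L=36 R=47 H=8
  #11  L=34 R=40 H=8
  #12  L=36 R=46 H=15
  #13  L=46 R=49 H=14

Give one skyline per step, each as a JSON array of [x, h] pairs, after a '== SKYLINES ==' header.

== SKYLINES ==
[[47,1],[48,0]]
[[47,4],[49,0]]
[[47,18],[48,4],[49,0]]
[[15,1],[16,0],[47,18],[48,4],[49,0]]
[[8,19],[12,0],[15,1],[16,0],[47,18],[48,4],[49,0]]
[[8,19],[12,0],[15,1],[16,0],[34,14],[36,0],[47,18],[48,4],[49,0]]
[[8,19],[12,0],[15,1],[16,14],[36,0],[47,18],[48,4],[49,0]]
[[8,19],[12,0],[15,1],[16,14],[36,0],[47,18],[48,14],[49,0]]
[[8,19],[12,0],[15,1],[16,14],[36,0],[38,4],[40,0],[47,18],[48,14],[49,0]]
[[8,19],[12,0],[15,1],[16,14],[36,8],[47,18],[48,14],[49,0]]
[[8,19],[12,0],[15,1],[16,14],[36,8],[47,18],[48,14],[49,0]]
[[8,19],[12,0],[15,1],[16,14],[36,15],[46,8],[47,18],[48,14],[49,0]]
[[8,19],[12,0],[15,1],[16,14],[36,15],[46,14],[47,18],[48,14],[49,0]]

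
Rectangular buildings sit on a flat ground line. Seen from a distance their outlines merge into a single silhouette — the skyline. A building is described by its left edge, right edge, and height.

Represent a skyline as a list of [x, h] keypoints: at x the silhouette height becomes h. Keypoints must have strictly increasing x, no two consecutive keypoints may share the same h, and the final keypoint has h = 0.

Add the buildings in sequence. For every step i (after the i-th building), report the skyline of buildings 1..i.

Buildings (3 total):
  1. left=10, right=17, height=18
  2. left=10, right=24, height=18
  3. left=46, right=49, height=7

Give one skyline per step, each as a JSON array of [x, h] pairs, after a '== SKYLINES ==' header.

== SKYLINES ==
[[10,18],[17,0]]
[[10,18],[24,0]]
[[10,18],[24,0],[46,7],[49,0]]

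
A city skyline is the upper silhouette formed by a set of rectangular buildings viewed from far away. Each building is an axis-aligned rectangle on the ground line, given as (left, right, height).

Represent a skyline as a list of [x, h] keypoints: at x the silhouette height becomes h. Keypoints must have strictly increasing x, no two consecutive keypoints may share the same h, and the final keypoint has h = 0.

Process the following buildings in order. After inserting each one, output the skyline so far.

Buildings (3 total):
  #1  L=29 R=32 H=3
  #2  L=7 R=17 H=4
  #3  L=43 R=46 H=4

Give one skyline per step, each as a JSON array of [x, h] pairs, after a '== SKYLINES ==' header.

== SKYLINES ==
[[29,3],[32,0]]
[[7,4],[17,0],[29,3],[32,0]]
[[7,4],[17,0],[29,3],[32,0],[43,4],[46,0]]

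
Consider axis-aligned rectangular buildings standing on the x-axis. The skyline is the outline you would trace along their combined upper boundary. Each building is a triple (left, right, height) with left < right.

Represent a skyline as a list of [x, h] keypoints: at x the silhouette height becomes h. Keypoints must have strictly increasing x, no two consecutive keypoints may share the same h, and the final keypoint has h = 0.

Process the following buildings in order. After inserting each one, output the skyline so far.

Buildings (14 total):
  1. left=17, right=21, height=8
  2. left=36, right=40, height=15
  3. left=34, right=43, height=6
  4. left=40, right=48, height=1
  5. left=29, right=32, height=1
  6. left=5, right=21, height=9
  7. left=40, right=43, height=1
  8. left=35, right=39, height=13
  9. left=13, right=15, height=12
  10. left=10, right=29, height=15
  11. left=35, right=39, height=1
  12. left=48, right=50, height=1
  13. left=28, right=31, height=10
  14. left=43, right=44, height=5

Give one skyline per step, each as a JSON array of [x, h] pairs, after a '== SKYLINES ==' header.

== SKYLINES ==
[[17,8],[21,0]]
[[17,8],[21,0],[36,15],[40,0]]
[[17,8],[21,0],[34,6],[36,15],[40,6],[43,0]]
[[17,8],[21,0],[34,6],[36,15],[40,6],[43,1],[48,0]]
[[17,8],[21,0],[29,1],[32,0],[34,6],[36,15],[40,6],[43,1],[48,0]]
[[5,9],[21,0],[29,1],[32,0],[34,6],[36,15],[40,6],[43,1],[48,0]]
[[5,9],[21,0],[29,1],[32,0],[34,6],[36,15],[40,6],[43,1],[48,0]]
[[5,9],[21,0],[29,1],[32,0],[34,6],[35,13],[36,15],[40,6],[43,1],[48,0]]
[[5,9],[13,12],[15,9],[21,0],[29,1],[32,0],[34,6],[35,13],[36,15],[40,6],[43,1],[48,0]]
[[5,9],[10,15],[29,1],[32,0],[34,6],[35,13],[36,15],[40,6],[43,1],[48,0]]
[[5,9],[10,15],[29,1],[32,0],[34,6],[35,13],[36,15],[40,6],[43,1],[48,0]]
[[5,9],[10,15],[29,1],[32,0],[34,6],[35,13],[36,15],[40,6],[43,1],[50,0]]
[[5,9],[10,15],[29,10],[31,1],[32,0],[34,6],[35,13],[36,15],[40,6],[43,1],[50,0]]
[[5,9],[10,15],[29,10],[31,1],[32,0],[34,6],[35,13],[36,15],[40,6],[43,5],[44,1],[50,0]]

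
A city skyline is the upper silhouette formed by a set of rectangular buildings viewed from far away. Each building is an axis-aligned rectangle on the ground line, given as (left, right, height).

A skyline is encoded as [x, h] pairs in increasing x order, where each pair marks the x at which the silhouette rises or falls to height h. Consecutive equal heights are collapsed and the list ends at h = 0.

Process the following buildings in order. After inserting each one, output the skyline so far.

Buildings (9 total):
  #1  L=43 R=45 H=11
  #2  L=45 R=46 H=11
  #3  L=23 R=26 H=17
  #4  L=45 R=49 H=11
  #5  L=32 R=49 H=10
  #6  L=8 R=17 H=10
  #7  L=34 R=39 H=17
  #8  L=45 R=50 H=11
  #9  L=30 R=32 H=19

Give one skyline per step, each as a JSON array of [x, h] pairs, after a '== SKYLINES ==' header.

== SKYLINES ==
[[43,11],[45,0]]
[[43,11],[46,0]]
[[23,17],[26,0],[43,11],[46,0]]
[[23,17],[26,0],[43,11],[49,0]]
[[23,17],[26,0],[32,10],[43,11],[49,0]]
[[8,10],[17,0],[23,17],[26,0],[32,10],[43,11],[49,0]]
[[8,10],[17,0],[23,17],[26,0],[32,10],[34,17],[39,10],[43,11],[49,0]]
[[8,10],[17,0],[23,17],[26,0],[32,10],[34,17],[39,10],[43,11],[50,0]]
[[8,10],[17,0],[23,17],[26,0],[30,19],[32,10],[34,17],[39,10],[43,11],[50,0]]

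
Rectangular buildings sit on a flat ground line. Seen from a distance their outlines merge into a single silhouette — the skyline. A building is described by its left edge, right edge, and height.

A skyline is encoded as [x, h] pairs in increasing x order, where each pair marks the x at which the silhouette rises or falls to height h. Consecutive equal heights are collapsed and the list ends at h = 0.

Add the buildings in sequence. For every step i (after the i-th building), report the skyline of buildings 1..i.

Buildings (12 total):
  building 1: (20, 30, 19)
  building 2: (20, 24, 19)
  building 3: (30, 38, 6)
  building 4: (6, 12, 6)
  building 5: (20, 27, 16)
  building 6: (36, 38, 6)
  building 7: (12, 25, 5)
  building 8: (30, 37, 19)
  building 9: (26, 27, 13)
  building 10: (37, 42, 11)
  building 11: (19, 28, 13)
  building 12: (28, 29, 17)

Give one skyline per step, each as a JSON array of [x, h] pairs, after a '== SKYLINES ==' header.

== SKYLINES ==
[[20,19],[30,0]]
[[20,19],[30,0]]
[[20,19],[30,6],[38,0]]
[[6,6],[12,0],[20,19],[30,6],[38,0]]
[[6,6],[12,0],[20,19],[30,6],[38,0]]
[[6,6],[12,0],[20,19],[30,6],[38,0]]
[[6,6],[12,5],[20,19],[30,6],[38,0]]
[[6,6],[12,5],[20,19],[37,6],[38,0]]
[[6,6],[12,5],[20,19],[37,6],[38,0]]
[[6,6],[12,5],[20,19],[37,11],[42,0]]
[[6,6],[12,5],[19,13],[20,19],[37,11],[42,0]]
[[6,6],[12,5],[19,13],[20,19],[37,11],[42,0]]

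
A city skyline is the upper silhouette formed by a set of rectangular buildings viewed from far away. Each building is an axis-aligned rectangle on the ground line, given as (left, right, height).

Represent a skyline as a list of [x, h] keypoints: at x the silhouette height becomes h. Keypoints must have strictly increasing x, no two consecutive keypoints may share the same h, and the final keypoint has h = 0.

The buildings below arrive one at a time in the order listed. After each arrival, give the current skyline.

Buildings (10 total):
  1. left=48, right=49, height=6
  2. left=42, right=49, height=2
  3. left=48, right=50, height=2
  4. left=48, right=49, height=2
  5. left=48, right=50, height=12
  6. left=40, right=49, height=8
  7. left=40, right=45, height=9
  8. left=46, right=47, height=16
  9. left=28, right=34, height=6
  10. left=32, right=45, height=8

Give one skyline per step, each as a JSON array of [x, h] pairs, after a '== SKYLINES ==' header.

== SKYLINES ==
[[48,6],[49,0]]
[[42,2],[48,6],[49,0]]
[[42,2],[48,6],[49,2],[50,0]]
[[42,2],[48,6],[49,2],[50,0]]
[[42,2],[48,12],[50,0]]
[[40,8],[48,12],[50,0]]
[[40,9],[45,8],[48,12],[50,0]]
[[40,9],[45,8],[46,16],[47,8],[48,12],[50,0]]
[[28,6],[34,0],[40,9],[45,8],[46,16],[47,8],[48,12],[50,0]]
[[28,6],[32,8],[40,9],[45,8],[46,16],[47,8],[48,12],[50,0]]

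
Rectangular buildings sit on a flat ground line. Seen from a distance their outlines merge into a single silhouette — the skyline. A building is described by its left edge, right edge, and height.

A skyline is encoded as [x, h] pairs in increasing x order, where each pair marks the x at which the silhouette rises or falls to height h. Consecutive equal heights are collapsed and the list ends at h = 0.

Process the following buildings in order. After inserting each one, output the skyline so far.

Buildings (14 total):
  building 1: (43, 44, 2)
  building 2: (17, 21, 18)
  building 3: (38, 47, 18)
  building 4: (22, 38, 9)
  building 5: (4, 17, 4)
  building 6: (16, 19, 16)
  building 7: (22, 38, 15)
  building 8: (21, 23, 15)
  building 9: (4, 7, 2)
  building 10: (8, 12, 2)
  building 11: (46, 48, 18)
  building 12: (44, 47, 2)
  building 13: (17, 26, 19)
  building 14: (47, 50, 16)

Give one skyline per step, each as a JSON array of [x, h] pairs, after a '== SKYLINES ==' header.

== SKYLINES ==
[[43,2],[44,0]]
[[17,18],[21,0],[43,2],[44,0]]
[[17,18],[21,0],[38,18],[47,0]]
[[17,18],[21,0],[22,9],[38,18],[47,0]]
[[4,4],[17,18],[21,0],[22,9],[38,18],[47,0]]
[[4,4],[16,16],[17,18],[21,0],[22,9],[38,18],[47,0]]
[[4,4],[16,16],[17,18],[21,0],[22,15],[38,18],[47,0]]
[[4,4],[16,16],[17,18],[21,15],[38,18],[47,0]]
[[4,4],[16,16],[17,18],[21,15],[38,18],[47,0]]
[[4,4],[16,16],[17,18],[21,15],[38,18],[47,0]]
[[4,4],[16,16],[17,18],[21,15],[38,18],[48,0]]
[[4,4],[16,16],[17,18],[21,15],[38,18],[48,0]]
[[4,4],[16,16],[17,19],[26,15],[38,18],[48,0]]
[[4,4],[16,16],[17,19],[26,15],[38,18],[48,16],[50,0]]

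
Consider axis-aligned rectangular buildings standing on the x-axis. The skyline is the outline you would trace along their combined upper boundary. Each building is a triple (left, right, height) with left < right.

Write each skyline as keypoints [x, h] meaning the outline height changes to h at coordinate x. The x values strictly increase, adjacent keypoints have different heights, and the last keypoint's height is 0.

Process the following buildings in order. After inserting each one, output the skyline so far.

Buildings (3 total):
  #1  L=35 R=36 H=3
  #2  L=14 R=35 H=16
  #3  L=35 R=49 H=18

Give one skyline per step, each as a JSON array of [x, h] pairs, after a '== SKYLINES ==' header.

== SKYLINES ==
[[35,3],[36,0]]
[[14,16],[35,3],[36,0]]
[[14,16],[35,18],[49,0]]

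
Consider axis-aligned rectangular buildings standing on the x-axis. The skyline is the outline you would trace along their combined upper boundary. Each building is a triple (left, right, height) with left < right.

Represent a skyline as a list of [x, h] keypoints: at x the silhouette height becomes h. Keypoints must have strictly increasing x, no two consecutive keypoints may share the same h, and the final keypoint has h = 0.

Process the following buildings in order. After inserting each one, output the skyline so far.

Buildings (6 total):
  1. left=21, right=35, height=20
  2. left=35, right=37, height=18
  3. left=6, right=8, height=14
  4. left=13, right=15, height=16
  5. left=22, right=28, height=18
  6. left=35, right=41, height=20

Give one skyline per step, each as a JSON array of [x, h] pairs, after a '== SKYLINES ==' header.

== SKYLINES ==
[[21,20],[35,0]]
[[21,20],[35,18],[37,0]]
[[6,14],[8,0],[21,20],[35,18],[37,0]]
[[6,14],[8,0],[13,16],[15,0],[21,20],[35,18],[37,0]]
[[6,14],[8,0],[13,16],[15,0],[21,20],[35,18],[37,0]]
[[6,14],[8,0],[13,16],[15,0],[21,20],[41,0]]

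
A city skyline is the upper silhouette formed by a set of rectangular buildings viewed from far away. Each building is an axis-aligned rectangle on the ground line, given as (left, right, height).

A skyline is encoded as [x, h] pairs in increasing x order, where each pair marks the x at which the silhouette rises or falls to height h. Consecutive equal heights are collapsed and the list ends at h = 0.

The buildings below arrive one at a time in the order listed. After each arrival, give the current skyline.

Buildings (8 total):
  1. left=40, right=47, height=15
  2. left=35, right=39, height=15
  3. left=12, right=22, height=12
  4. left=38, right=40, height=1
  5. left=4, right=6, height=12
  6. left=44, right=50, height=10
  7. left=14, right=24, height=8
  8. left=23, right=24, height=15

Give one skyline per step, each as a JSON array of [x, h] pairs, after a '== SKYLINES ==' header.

== SKYLINES ==
[[40,15],[47,0]]
[[35,15],[39,0],[40,15],[47,0]]
[[12,12],[22,0],[35,15],[39,0],[40,15],[47,0]]
[[12,12],[22,0],[35,15],[39,1],[40,15],[47,0]]
[[4,12],[6,0],[12,12],[22,0],[35,15],[39,1],[40,15],[47,0]]
[[4,12],[6,0],[12,12],[22,0],[35,15],[39,1],[40,15],[47,10],[50,0]]
[[4,12],[6,0],[12,12],[22,8],[24,0],[35,15],[39,1],[40,15],[47,10],[50,0]]
[[4,12],[6,0],[12,12],[22,8],[23,15],[24,0],[35,15],[39,1],[40,15],[47,10],[50,0]]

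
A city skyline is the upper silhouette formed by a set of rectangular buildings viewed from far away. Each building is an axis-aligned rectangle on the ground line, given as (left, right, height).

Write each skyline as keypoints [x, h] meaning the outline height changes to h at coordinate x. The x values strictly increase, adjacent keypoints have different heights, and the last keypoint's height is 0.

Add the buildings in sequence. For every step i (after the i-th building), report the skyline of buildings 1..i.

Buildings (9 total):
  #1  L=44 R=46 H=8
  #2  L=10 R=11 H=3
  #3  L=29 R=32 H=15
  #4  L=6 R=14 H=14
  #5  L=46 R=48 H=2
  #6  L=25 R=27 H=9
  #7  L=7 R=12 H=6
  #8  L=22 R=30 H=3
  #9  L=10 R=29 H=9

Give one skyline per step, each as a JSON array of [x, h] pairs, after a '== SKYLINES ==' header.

== SKYLINES ==
[[44,8],[46,0]]
[[10,3],[11,0],[44,8],[46,0]]
[[10,3],[11,0],[29,15],[32,0],[44,8],[46,0]]
[[6,14],[14,0],[29,15],[32,0],[44,8],[46,0]]
[[6,14],[14,0],[29,15],[32,0],[44,8],[46,2],[48,0]]
[[6,14],[14,0],[25,9],[27,0],[29,15],[32,0],[44,8],[46,2],[48,0]]
[[6,14],[14,0],[25,9],[27,0],[29,15],[32,0],[44,8],[46,2],[48,0]]
[[6,14],[14,0],[22,3],[25,9],[27,3],[29,15],[32,0],[44,8],[46,2],[48,0]]
[[6,14],[14,9],[29,15],[32,0],[44,8],[46,2],[48,0]]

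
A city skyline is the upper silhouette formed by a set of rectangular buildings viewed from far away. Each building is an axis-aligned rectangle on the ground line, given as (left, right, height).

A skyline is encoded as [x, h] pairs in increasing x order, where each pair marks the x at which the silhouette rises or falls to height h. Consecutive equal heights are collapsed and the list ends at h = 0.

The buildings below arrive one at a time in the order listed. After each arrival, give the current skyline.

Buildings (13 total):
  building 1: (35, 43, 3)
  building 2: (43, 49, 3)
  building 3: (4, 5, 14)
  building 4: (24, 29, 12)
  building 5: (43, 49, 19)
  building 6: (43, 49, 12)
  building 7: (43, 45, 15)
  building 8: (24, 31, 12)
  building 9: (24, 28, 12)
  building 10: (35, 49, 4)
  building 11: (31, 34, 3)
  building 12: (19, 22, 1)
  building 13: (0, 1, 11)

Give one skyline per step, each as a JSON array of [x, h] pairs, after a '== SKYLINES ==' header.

== SKYLINES ==
[[35,3],[43,0]]
[[35,3],[49,0]]
[[4,14],[5,0],[35,3],[49,0]]
[[4,14],[5,0],[24,12],[29,0],[35,3],[49,0]]
[[4,14],[5,0],[24,12],[29,0],[35,3],[43,19],[49,0]]
[[4,14],[5,0],[24,12],[29,0],[35,3],[43,19],[49,0]]
[[4,14],[5,0],[24,12],[29,0],[35,3],[43,19],[49,0]]
[[4,14],[5,0],[24,12],[31,0],[35,3],[43,19],[49,0]]
[[4,14],[5,0],[24,12],[31,0],[35,3],[43,19],[49,0]]
[[4,14],[5,0],[24,12],[31,0],[35,4],[43,19],[49,0]]
[[4,14],[5,0],[24,12],[31,3],[34,0],[35,4],[43,19],[49,0]]
[[4,14],[5,0],[19,1],[22,0],[24,12],[31,3],[34,0],[35,4],[43,19],[49,0]]
[[0,11],[1,0],[4,14],[5,0],[19,1],[22,0],[24,12],[31,3],[34,0],[35,4],[43,19],[49,0]]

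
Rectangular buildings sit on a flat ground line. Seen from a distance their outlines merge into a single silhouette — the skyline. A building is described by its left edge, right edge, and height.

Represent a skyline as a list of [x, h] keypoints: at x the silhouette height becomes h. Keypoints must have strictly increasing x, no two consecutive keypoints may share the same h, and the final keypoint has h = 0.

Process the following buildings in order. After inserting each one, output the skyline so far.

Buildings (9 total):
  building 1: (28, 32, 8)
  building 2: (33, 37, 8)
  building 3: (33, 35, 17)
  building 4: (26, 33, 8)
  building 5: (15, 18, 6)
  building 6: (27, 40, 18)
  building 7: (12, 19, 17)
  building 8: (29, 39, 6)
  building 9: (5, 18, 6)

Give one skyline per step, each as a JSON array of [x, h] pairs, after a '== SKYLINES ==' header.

== SKYLINES ==
[[28,8],[32,0]]
[[28,8],[32,0],[33,8],[37,0]]
[[28,8],[32,0],[33,17],[35,8],[37,0]]
[[26,8],[33,17],[35,8],[37,0]]
[[15,6],[18,0],[26,8],[33,17],[35,8],[37,0]]
[[15,6],[18,0],[26,8],[27,18],[40,0]]
[[12,17],[19,0],[26,8],[27,18],[40,0]]
[[12,17],[19,0],[26,8],[27,18],[40,0]]
[[5,6],[12,17],[19,0],[26,8],[27,18],[40,0]]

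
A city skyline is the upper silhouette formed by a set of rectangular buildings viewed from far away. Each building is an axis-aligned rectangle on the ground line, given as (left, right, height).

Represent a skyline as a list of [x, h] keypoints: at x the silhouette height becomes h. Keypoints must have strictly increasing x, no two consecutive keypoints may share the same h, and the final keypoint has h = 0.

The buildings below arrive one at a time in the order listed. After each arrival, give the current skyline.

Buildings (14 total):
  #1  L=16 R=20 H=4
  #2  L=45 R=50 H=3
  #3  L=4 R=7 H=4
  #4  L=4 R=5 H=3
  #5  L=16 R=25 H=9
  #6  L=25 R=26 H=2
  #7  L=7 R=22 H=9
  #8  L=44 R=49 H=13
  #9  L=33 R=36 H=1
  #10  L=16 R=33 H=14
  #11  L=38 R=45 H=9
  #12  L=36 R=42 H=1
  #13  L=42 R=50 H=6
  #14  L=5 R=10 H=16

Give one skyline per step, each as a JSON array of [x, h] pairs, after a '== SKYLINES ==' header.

== SKYLINES ==
[[16,4],[20,0]]
[[16,4],[20,0],[45,3],[50,0]]
[[4,4],[7,0],[16,4],[20,0],[45,3],[50,0]]
[[4,4],[7,0],[16,4],[20,0],[45,3],[50,0]]
[[4,4],[7,0],[16,9],[25,0],[45,3],[50,0]]
[[4,4],[7,0],[16,9],[25,2],[26,0],[45,3],[50,0]]
[[4,4],[7,9],[25,2],[26,0],[45,3],[50,0]]
[[4,4],[7,9],[25,2],[26,0],[44,13],[49,3],[50,0]]
[[4,4],[7,9],[25,2],[26,0],[33,1],[36,0],[44,13],[49,3],[50,0]]
[[4,4],[7,9],[16,14],[33,1],[36,0],[44,13],[49,3],[50,0]]
[[4,4],[7,9],[16,14],[33,1],[36,0],[38,9],[44,13],[49,3],[50,0]]
[[4,4],[7,9],[16,14],[33,1],[38,9],[44,13],[49,3],[50,0]]
[[4,4],[7,9],[16,14],[33,1],[38,9],[44,13],[49,6],[50,0]]
[[4,4],[5,16],[10,9],[16,14],[33,1],[38,9],[44,13],[49,6],[50,0]]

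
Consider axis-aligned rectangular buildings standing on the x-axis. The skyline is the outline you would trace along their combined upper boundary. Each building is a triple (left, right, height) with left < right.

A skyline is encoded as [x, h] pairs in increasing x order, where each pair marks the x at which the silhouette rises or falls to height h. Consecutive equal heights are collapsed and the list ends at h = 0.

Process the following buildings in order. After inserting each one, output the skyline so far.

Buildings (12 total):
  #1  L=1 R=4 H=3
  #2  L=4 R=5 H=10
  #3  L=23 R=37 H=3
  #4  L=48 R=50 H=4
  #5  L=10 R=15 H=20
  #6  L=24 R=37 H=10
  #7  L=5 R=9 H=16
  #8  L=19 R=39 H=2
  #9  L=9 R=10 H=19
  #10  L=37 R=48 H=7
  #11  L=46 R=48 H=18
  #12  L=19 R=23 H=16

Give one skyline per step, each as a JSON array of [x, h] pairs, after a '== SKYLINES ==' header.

== SKYLINES ==
[[1,3],[4,0]]
[[1,3],[4,10],[5,0]]
[[1,3],[4,10],[5,0],[23,3],[37,0]]
[[1,3],[4,10],[5,0],[23,3],[37,0],[48,4],[50,0]]
[[1,3],[4,10],[5,0],[10,20],[15,0],[23,3],[37,0],[48,4],[50,0]]
[[1,3],[4,10],[5,0],[10,20],[15,0],[23,3],[24,10],[37,0],[48,4],[50,0]]
[[1,3],[4,10],[5,16],[9,0],[10,20],[15,0],[23,3],[24,10],[37,0],[48,4],[50,0]]
[[1,3],[4,10],[5,16],[9,0],[10,20],[15,0],[19,2],[23,3],[24,10],[37,2],[39,0],[48,4],[50,0]]
[[1,3],[4,10],[5,16],[9,19],[10,20],[15,0],[19,2],[23,3],[24,10],[37,2],[39,0],[48,4],[50,0]]
[[1,3],[4,10],[5,16],[9,19],[10,20],[15,0],[19,2],[23,3],[24,10],[37,7],[48,4],[50,0]]
[[1,3],[4,10],[5,16],[9,19],[10,20],[15,0],[19,2],[23,3],[24,10],[37,7],[46,18],[48,4],[50,0]]
[[1,3],[4,10],[5,16],[9,19],[10,20],[15,0],[19,16],[23,3],[24,10],[37,7],[46,18],[48,4],[50,0]]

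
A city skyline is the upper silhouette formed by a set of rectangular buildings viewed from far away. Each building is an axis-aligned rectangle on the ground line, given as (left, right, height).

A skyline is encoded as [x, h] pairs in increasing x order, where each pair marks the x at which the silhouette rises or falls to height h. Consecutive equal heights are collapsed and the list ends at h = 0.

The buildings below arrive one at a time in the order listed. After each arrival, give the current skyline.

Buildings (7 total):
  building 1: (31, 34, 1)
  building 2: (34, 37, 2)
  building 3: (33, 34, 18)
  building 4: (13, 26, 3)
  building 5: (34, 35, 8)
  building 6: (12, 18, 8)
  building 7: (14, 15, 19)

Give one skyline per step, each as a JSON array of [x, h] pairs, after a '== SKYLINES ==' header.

== SKYLINES ==
[[31,1],[34,0]]
[[31,1],[34,2],[37,0]]
[[31,1],[33,18],[34,2],[37,0]]
[[13,3],[26,0],[31,1],[33,18],[34,2],[37,0]]
[[13,3],[26,0],[31,1],[33,18],[34,8],[35,2],[37,0]]
[[12,8],[18,3],[26,0],[31,1],[33,18],[34,8],[35,2],[37,0]]
[[12,8],[14,19],[15,8],[18,3],[26,0],[31,1],[33,18],[34,8],[35,2],[37,0]]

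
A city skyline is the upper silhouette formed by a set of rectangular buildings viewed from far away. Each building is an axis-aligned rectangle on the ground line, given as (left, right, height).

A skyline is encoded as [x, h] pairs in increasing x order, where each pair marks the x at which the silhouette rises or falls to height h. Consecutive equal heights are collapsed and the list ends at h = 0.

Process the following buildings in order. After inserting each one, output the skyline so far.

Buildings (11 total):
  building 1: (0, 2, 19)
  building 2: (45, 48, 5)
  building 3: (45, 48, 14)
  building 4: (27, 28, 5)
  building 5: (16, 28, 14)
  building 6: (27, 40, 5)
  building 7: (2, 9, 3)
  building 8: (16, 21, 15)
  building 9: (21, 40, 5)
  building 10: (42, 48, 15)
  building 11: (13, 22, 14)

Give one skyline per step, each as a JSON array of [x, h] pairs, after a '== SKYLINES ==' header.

== SKYLINES ==
[[0,19],[2,0]]
[[0,19],[2,0],[45,5],[48,0]]
[[0,19],[2,0],[45,14],[48,0]]
[[0,19],[2,0],[27,5],[28,0],[45,14],[48,0]]
[[0,19],[2,0],[16,14],[28,0],[45,14],[48,0]]
[[0,19],[2,0],[16,14],[28,5],[40,0],[45,14],[48,0]]
[[0,19],[2,3],[9,0],[16,14],[28,5],[40,0],[45,14],[48,0]]
[[0,19],[2,3],[9,0],[16,15],[21,14],[28,5],[40,0],[45,14],[48,0]]
[[0,19],[2,3],[9,0],[16,15],[21,14],[28,5],[40,0],[45,14],[48,0]]
[[0,19],[2,3],[9,0],[16,15],[21,14],[28,5],[40,0],[42,15],[48,0]]
[[0,19],[2,3],[9,0],[13,14],[16,15],[21,14],[28,5],[40,0],[42,15],[48,0]]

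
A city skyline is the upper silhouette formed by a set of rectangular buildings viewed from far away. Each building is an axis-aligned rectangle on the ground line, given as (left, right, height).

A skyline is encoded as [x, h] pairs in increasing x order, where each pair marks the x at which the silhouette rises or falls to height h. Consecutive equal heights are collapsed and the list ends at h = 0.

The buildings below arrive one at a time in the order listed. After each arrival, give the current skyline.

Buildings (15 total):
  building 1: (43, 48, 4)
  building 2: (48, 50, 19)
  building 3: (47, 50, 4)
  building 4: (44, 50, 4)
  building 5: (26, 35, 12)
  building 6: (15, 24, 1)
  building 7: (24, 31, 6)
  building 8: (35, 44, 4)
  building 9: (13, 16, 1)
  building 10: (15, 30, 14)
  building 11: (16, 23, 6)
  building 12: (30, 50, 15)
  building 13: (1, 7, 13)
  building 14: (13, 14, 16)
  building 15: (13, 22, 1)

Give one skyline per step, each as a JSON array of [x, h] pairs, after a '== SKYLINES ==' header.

== SKYLINES ==
[[43,4],[48,0]]
[[43,4],[48,19],[50,0]]
[[43,4],[48,19],[50,0]]
[[43,4],[48,19],[50,0]]
[[26,12],[35,0],[43,4],[48,19],[50,0]]
[[15,1],[24,0],[26,12],[35,0],[43,4],[48,19],[50,0]]
[[15,1],[24,6],[26,12],[35,0],[43,4],[48,19],[50,0]]
[[15,1],[24,6],[26,12],[35,4],[48,19],[50,0]]
[[13,1],[24,6],[26,12],[35,4],[48,19],[50,0]]
[[13,1],[15,14],[30,12],[35,4],[48,19],[50,0]]
[[13,1],[15,14],[30,12],[35,4],[48,19],[50,0]]
[[13,1],[15,14],[30,15],[48,19],[50,0]]
[[1,13],[7,0],[13,1],[15,14],[30,15],[48,19],[50,0]]
[[1,13],[7,0],[13,16],[14,1],[15,14],[30,15],[48,19],[50,0]]
[[1,13],[7,0],[13,16],[14,1],[15,14],[30,15],[48,19],[50,0]]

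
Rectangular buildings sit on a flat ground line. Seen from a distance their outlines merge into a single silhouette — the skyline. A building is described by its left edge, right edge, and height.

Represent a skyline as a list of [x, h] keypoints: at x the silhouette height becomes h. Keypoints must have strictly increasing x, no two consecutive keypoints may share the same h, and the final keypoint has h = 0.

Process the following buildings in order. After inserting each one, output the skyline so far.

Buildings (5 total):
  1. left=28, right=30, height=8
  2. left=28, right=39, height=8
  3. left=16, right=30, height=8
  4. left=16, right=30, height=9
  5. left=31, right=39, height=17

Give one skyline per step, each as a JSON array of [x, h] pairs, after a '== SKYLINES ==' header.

== SKYLINES ==
[[28,8],[30,0]]
[[28,8],[39,0]]
[[16,8],[39,0]]
[[16,9],[30,8],[39,0]]
[[16,9],[30,8],[31,17],[39,0]]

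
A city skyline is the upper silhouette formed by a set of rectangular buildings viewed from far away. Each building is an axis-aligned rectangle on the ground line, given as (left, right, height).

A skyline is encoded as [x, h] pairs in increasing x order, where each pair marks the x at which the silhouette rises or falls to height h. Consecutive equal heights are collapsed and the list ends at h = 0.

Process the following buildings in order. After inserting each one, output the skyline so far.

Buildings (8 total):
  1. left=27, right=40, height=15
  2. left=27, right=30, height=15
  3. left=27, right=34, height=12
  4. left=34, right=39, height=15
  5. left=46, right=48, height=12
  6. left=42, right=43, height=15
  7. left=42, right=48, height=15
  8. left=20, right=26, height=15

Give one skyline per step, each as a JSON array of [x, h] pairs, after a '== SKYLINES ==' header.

== SKYLINES ==
[[27,15],[40,0]]
[[27,15],[40,0]]
[[27,15],[40,0]]
[[27,15],[40,0]]
[[27,15],[40,0],[46,12],[48,0]]
[[27,15],[40,0],[42,15],[43,0],[46,12],[48,0]]
[[27,15],[40,0],[42,15],[48,0]]
[[20,15],[26,0],[27,15],[40,0],[42,15],[48,0]]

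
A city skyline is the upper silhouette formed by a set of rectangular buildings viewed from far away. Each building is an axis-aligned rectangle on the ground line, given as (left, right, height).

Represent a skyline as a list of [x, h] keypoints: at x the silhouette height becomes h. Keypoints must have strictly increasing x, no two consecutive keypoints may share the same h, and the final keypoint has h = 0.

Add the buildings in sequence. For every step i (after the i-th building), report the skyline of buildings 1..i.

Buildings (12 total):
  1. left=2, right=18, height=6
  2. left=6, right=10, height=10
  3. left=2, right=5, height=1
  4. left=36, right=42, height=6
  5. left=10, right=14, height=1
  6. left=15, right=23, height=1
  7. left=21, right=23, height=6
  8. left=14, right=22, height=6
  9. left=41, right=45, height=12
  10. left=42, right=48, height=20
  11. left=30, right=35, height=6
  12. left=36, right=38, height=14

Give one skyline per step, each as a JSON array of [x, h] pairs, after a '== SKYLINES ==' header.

== SKYLINES ==
[[2,6],[18,0]]
[[2,6],[6,10],[10,6],[18,0]]
[[2,6],[6,10],[10,6],[18,0]]
[[2,6],[6,10],[10,6],[18,0],[36,6],[42,0]]
[[2,6],[6,10],[10,6],[18,0],[36,6],[42,0]]
[[2,6],[6,10],[10,6],[18,1],[23,0],[36,6],[42,0]]
[[2,6],[6,10],[10,6],[18,1],[21,6],[23,0],[36,6],[42,0]]
[[2,6],[6,10],[10,6],[23,0],[36,6],[42,0]]
[[2,6],[6,10],[10,6],[23,0],[36,6],[41,12],[45,0]]
[[2,6],[6,10],[10,6],[23,0],[36,6],[41,12],[42,20],[48,0]]
[[2,6],[6,10],[10,6],[23,0],[30,6],[35,0],[36,6],[41,12],[42,20],[48,0]]
[[2,6],[6,10],[10,6],[23,0],[30,6],[35,0],[36,14],[38,6],[41,12],[42,20],[48,0]]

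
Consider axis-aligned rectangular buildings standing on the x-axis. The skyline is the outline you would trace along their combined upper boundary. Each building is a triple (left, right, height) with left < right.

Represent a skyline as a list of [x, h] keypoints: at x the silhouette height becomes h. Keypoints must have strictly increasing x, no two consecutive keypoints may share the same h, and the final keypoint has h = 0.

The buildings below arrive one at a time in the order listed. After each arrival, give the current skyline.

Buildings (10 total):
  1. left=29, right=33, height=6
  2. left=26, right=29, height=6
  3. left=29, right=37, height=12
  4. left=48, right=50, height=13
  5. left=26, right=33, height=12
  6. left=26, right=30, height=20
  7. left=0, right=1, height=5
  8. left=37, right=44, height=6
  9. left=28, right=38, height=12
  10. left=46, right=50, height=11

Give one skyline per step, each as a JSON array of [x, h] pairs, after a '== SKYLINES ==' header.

== SKYLINES ==
[[29,6],[33,0]]
[[26,6],[33,0]]
[[26,6],[29,12],[37,0]]
[[26,6],[29,12],[37,0],[48,13],[50,0]]
[[26,12],[37,0],[48,13],[50,0]]
[[26,20],[30,12],[37,0],[48,13],[50,0]]
[[0,5],[1,0],[26,20],[30,12],[37,0],[48,13],[50,0]]
[[0,5],[1,0],[26,20],[30,12],[37,6],[44,0],[48,13],[50,0]]
[[0,5],[1,0],[26,20],[30,12],[38,6],[44,0],[48,13],[50,0]]
[[0,5],[1,0],[26,20],[30,12],[38,6],[44,0],[46,11],[48,13],[50,0]]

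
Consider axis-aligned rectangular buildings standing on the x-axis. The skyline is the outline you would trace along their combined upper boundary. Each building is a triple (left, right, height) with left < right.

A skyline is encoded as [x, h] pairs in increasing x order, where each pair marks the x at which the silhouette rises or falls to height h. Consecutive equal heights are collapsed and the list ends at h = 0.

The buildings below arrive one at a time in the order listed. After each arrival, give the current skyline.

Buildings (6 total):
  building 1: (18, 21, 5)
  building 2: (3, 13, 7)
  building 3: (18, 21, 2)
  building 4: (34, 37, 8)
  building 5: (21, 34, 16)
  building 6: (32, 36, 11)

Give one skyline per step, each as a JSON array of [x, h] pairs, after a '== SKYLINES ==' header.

== SKYLINES ==
[[18,5],[21,0]]
[[3,7],[13,0],[18,5],[21,0]]
[[3,7],[13,0],[18,5],[21,0]]
[[3,7],[13,0],[18,5],[21,0],[34,8],[37,0]]
[[3,7],[13,0],[18,5],[21,16],[34,8],[37,0]]
[[3,7],[13,0],[18,5],[21,16],[34,11],[36,8],[37,0]]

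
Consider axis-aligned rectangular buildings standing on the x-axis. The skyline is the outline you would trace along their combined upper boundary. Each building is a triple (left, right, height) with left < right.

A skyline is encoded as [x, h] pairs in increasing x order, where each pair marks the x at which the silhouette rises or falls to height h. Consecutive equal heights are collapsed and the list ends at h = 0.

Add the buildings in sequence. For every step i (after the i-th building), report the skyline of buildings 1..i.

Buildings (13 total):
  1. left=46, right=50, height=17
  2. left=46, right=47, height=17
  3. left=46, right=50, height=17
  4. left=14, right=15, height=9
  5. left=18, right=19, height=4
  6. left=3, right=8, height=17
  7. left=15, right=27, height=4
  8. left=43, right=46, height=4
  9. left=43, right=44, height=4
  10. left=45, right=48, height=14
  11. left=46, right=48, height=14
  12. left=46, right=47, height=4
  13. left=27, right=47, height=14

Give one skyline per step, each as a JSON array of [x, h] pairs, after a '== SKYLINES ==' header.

== SKYLINES ==
[[46,17],[50,0]]
[[46,17],[50,0]]
[[46,17],[50,0]]
[[14,9],[15,0],[46,17],[50,0]]
[[14,9],[15,0],[18,4],[19,0],[46,17],[50,0]]
[[3,17],[8,0],[14,9],[15,0],[18,4],[19,0],[46,17],[50,0]]
[[3,17],[8,0],[14,9],[15,4],[27,0],[46,17],[50,0]]
[[3,17],[8,0],[14,9],[15,4],[27,0],[43,4],[46,17],[50,0]]
[[3,17],[8,0],[14,9],[15,4],[27,0],[43,4],[46,17],[50,0]]
[[3,17],[8,0],[14,9],[15,4],[27,0],[43,4],[45,14],[46,17],[50,0]]
[[3,17],[8,0],[14,9],[15,4],[27,0],[43,4],[45,14],[46,17],[50,0]]
[[3,17],[8,0],[14,9],[15,4],[27,0],[43,4],[45,14],[46,17],[50,0]]
[[3,17],[8,0],[14,9],[15,4],[27,14],[46,17],[50,0]]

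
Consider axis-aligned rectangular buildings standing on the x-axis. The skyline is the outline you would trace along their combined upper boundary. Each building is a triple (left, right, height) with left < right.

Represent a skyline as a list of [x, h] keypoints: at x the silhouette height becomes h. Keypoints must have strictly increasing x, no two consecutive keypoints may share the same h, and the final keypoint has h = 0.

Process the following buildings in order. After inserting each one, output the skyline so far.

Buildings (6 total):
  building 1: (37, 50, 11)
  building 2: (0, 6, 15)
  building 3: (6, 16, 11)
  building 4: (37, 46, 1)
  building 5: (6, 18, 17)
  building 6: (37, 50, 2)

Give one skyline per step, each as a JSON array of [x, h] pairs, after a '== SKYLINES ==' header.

== SKYLINES ==
[[37,11],[50,0]]
[[0,15],[6,0],[37,11],[50,0]]
[[0,15],[6,11],[16,0],[37,11],[50,0]]
[[0,15],[6,11],[16,0],[37,11],[50,0]]
[[0,15],[6,17],[18,0],[37,11],[50,0]]
[[0,15],[6,17],[18,0],[37,11],[50,0]]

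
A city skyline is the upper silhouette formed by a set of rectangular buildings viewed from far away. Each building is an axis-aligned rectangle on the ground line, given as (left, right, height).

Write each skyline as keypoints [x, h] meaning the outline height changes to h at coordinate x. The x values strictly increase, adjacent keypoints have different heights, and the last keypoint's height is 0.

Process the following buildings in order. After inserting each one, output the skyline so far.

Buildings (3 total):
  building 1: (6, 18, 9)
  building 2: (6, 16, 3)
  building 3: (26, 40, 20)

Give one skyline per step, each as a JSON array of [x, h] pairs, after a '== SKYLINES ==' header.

== SKYLINES ==
[[6,9],[18,0]]
[[6,9],[18,0]]
[[6,9],[18,0],[26,20],[40,0]]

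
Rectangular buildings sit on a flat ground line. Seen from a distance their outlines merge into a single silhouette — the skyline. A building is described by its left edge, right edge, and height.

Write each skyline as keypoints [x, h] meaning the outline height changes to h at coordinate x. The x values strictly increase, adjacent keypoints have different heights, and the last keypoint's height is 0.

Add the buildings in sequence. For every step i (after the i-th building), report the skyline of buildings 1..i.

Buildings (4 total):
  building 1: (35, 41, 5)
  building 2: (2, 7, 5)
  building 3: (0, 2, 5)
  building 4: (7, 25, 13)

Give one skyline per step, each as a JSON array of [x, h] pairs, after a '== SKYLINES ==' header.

== SKYLINES ==
[[35,5],[41,0]]
[[2,5],[7,0],[35,5],[41,0]]
[[0,5],[7,0],[35,5],[41,0]]
[[0,5],[7,13],[25,0],[35,5],[41,0]]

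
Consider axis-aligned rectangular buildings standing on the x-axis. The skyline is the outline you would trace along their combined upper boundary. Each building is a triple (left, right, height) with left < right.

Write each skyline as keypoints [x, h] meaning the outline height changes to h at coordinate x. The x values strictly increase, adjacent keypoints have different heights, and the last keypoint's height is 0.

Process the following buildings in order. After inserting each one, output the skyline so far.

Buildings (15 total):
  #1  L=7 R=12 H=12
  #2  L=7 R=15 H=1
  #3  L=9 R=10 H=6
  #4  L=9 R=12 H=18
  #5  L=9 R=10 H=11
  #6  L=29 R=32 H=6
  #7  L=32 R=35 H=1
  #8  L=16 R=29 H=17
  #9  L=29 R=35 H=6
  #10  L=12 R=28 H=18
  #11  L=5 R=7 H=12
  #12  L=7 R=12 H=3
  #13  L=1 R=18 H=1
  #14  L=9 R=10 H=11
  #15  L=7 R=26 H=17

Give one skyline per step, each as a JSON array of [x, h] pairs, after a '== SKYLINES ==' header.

== SKYLINES ==
[[7,12],[12,0]]
[[7,12],[12,1],[15,0]]
[[7,12],[12,1],[15,0]]
[[7,12],[9,18],[12,1],[15,0]]
[[7,12],[9,18],[12,1],[15,0]]
[[7,12],[9,18],[12,1],[15,0],[29,6],[32,0]]
[[7,12],[9,18],[12,1],[15,0],[29,6],[32,1],[35,0]]
[[7,12],[9,18],[12,1],[15,0],[16,17],[29,6],[32,1],[35,0]]
[[7,12],[9,18],[12,1],[15,0],[16,17],[29,6],[35,0]]
[[7,12],[9,18],[28,17],[29,6],[35,0]]
[[5,12],[9,18],[28,17],[29,6],[35,0]]
[[5,12],[9,18],[28,17],[29,6],[35,0]]
[[1,1],[5,12],[9,18],[28,17],[29,6],[35,0]]
[[1,1],[5,12],[9,18],[28,17],[29,6],[35,0]]
[[1,1],[5,12],[7,17],[9,18],[28,17],[29,6],[35,0]]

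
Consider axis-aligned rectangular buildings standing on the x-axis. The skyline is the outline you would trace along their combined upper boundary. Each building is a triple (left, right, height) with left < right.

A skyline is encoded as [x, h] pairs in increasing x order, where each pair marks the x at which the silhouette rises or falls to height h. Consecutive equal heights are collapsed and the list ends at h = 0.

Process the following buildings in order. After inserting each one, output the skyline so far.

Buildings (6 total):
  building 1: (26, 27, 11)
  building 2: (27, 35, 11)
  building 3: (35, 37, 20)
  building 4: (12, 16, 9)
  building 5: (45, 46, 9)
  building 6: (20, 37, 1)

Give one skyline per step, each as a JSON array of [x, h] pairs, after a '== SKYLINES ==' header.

== SKYLINES ==
[[26,11],[27,0]]
[[26,11],[35,0]]
[[26,11],[35,20],[37,0]]
[[12,9],[16,0],[26,11],[35,20],[37,0]]
[[12,9],[16,0],[26,11],[35,20],[37,0],[45,9],[46,0]]
[[12,9],[16,0],[20,1],[26,11],[35,20],[37,0],[45,9],[46,0]]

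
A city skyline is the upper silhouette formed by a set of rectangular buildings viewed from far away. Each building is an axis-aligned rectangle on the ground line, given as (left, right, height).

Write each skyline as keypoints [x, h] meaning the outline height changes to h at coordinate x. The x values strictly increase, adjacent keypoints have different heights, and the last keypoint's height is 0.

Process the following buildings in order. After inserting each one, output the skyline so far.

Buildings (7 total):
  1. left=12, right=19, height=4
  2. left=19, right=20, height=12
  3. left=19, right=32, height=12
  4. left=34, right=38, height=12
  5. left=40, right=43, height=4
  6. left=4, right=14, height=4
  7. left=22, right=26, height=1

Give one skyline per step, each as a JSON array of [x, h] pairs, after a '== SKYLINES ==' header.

== SKYLINES ==
[[12,4],[19,0]]
[[12,4],[19,12],[20,0]]
[[12,4],[19,12],[32,0]]
[[12,4],[19,12],[32,0],[34,12],[38,0]]
[[12,4],[19,12],[32,0],[34,12],[38,0],[40,4],[43,0]]
[[4,4],[19,12],[32,0],[34,12],[38,0],[40,4],[43,0]]
[[4,4],[19,12],[32,0],[34,12],[38,0],[40,4],[43,0]]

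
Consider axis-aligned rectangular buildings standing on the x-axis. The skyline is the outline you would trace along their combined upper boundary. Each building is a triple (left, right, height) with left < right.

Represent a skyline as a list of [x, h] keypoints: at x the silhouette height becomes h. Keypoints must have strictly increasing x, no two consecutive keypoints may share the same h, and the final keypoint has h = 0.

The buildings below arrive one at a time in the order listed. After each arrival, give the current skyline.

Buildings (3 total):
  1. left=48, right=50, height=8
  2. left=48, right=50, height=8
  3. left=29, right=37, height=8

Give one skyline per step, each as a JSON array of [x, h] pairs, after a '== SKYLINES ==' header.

== SKYLINES ==
[[48,8],[50,0]]
[[48,8],[50,0]]
[[29,8],[37,0],[48,8],[50,0]]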